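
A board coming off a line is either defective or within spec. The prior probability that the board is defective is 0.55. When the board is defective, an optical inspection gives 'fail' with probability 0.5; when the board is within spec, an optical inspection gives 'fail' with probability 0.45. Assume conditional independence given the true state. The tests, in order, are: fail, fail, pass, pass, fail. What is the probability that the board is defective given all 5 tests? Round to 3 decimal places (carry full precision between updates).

0.581

After 'fail': P(defective) = 0.5·0.5500 / (0.5·0.5500 + 0.45·0.4500) ≈ 0.5759
After 'fail': P(defective) = 0.5·0.5759 / (0.5·0.5759 + 0.45·0.4241) ≈ 0.6014
After 'pass': P(defective) = 0.5·0.6014 / (0.5·0.6014 + 0.55·0.3986) ≈ 0.5784
After 'pass': P(defective) = 0.5·0.5784 / (0.5·0.5784 + 0.55·0.4216) ≈ 0.5550
After 'fail': P(defective) = 0.5·0.5550 / (0.5·0.5550 + 0.45·0.4450) ≈ 0.5808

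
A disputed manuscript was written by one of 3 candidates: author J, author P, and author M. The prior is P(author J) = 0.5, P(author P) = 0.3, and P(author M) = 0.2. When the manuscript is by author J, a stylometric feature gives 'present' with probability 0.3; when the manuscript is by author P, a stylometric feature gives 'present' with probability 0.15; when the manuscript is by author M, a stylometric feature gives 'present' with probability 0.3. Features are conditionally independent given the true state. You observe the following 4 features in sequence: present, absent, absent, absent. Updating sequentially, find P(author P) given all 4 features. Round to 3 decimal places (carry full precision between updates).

After 'present': normaliser = 0.3·0.5000 + 0.15·0.3000 + 0.3·0.2000; P(author J) ≈ 0.5882, P(author P) ≈ 0.1765, P(author M) ≈ 0.2353
After 'absent': normaliser = 0.7·0.5882 + 0.85·0.1765 + 0.7·0.2353; P(author J) ≈ 0.5668, P(author P) ≈ 0.2065, P(author M) ≈ 0.2267
After 'absent': normaliser = 0.7·0.5668 + 0.85·0.2065 + 0.7·0.2267; P(author J) ≈ 0.5428, P(author P) ≈ 0.2401, P(author M) ≈ 0.2171
After 'absent': normaliser = 0.7·0.5428 + 0.85·0.2401 + 0.7·0.2171; P(author J) ≈ 0.5162, P(author P) ≈ 0.2773, P(author M) ≈ 0.2065

0.277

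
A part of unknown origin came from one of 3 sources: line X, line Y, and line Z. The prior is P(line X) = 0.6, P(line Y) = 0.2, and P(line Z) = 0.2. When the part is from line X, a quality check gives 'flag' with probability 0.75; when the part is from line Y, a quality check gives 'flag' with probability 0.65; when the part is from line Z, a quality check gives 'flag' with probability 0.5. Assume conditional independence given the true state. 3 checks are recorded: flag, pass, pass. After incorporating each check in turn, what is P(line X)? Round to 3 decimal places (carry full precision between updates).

0.407

After 'flag': normaliser = 0.75·0.6000 + 0.65·0.2000 + 0.5·0.2000; P(line X) ≈ 0.6618, P(line Y) ≈ 0.1912, P(line Z) ≈ 0.1471
After 'pass': normaliser = 0.25·0.6618 + 0.35·0.1912 + 0.5·0.1471; P(line X) ≈ 0.5409, P(line Y) ≈ 0.2188, P(line Z) ≈ 0.2404
After 'pass': normaliser = 0.25·0.5409 + 0.35·0.2188 + 0.5·0.2404; P(line X) ≈ 0.4073, P(line Y) ≈ 0.2306, P(line Z) ≈ 0.3621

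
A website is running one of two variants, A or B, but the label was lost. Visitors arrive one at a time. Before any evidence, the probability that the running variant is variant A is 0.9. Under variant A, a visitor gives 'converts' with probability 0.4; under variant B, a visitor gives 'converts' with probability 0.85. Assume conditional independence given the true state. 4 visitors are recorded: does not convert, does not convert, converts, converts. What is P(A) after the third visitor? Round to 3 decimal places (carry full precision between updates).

0.985

Apply Bayes' rule sequentially, carrying P(A) forward.
After 'does not convert': P(A) = 0.6·0.9000 / (0.6·0.9000 + 0.15·0.1000) ≈ 0.9730
After 'does not convert': P(A) = 0.6·0.9730 / (0.6·0.9730 + 0.15·0.0270) ≈ 0.9931
After 'converts': P(A) = 0.4·0.9931 / (0.4·0.9931 + 0.85·0.0069) ≈ 0.9855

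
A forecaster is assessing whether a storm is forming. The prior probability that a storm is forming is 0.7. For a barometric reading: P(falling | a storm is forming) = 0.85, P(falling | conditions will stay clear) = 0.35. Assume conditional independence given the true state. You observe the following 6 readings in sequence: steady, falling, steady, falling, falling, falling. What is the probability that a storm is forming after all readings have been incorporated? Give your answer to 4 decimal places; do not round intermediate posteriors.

Apply Bayes' rule sequentially, carrying P(storm) forward.
After 'steady': P(storm) = 0.15·0.7000 / (0.15·0.7000 + 0.65·0.3000) ≈ 0.3500
After 'falling': P(storm) = 0.85·0.3500 / (0.85·0.3500 + 0.35·0.6500) ≈ 0.5667
After 'steady': P(storm) = 0.15·0.5667 / (0.15·0.5667 + 0.65·0.4333) ≈ 0.2318
After 'falling': P(storm) = 0.85·0.2318 / (0.85·0.2318 + 0.35·0.7682) ≈ 0.4229
After 'falling': P(storm) = 0.85·0.4229 / (0.85·0.4229 + 0.35·0.5771) ≈ 0.6403
After 'falling': P(storm) = 0.85·0.6403 / (0.85·0.6403 + 0.35·0.3597) ≈ 0.8121

0.8121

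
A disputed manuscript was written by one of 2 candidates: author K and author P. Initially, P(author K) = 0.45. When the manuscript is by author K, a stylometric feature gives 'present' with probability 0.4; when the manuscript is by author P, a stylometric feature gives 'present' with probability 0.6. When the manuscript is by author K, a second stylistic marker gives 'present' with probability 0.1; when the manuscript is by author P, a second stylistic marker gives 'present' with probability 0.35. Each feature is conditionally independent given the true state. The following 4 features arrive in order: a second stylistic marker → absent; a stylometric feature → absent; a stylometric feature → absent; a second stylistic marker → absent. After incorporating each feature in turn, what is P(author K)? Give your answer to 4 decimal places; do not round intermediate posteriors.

After a second stylistic marker='absent': P(author K) = 0.9·0.4500 / (0.9·0.4500 + 0.65·0.5500) ≈ 0.5311
After a stylometric feature='absent': P(author K) = 0.6·0.5311 / (0.6·0.5311 + 0.4·0.4689) ≈ 0.6295
After a stylometric feature='absent': P(author K) = 0.6·0.6295 / (0.6·0.6295 + 0.4·0.3705) ≈ 0.7182
After a second stylistic marker='absent': P(author K) = 0.9·0.7182 / (0.9·0.7182 + 0.65·0.2818) ≈ 0.7792

0.7792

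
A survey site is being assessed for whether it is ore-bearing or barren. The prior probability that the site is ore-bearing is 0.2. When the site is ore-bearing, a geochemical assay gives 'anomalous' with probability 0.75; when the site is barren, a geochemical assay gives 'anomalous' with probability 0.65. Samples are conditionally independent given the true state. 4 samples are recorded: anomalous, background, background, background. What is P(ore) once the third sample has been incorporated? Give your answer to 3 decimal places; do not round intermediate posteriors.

0.128

After 'anomalous': P(ore) = 0.75·0.2000 / (0.75·0.2000 + 0.65·0.8000) ≈ 0.2239
After 'background': P(ore) = 0.25·0.2239 / (0.25·0.2239 + 0.35·0.7761) ≈ 0.1708
After 'background': P(ore) = 0.25·0.1708 / (0.25·0.1708 + 0.35·0.8292) ≈ 0.1283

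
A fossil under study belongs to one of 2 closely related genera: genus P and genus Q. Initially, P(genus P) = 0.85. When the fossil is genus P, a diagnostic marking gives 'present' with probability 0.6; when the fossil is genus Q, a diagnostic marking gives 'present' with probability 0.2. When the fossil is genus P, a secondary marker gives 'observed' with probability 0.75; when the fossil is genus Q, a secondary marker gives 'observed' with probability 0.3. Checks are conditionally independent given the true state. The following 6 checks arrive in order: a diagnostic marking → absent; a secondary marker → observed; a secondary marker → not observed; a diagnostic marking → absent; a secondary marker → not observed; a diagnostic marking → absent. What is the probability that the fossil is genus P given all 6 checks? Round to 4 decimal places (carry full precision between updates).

0.1843

After a diagnostic marking='absent': P(genus P) = 0.4·0.8500 / (0.4·0.8500 + 0.8·0.1500) ≈ 0.7391
After a secondary marker='observed': P(genus P) = 0.75·0.7391 / (0.75·0.7391 + 0.3·0.2609) ≈ 0.8763
After a secondary marker='not observed': P(genus P) = 0.25·0.8763 / (0.25·0.8763 + 0.7·0.1237) ≈ 0.7167
After a diagnostic marking='absent': P(genus P) = 0.4·0.7167 / (0.4·0.7167 + 0.8·0.2833) ≈ 0.5585
After a secondary marker='not observed': P(genus P) = 0.25·0.5585 / (0.25·0.5585 + 0.7·0.4415) ≈ 0.3112
After a diagnostic marking='absent': P(genus P) = 0.4·0.3112 / (0.4·0.3112 + 0.8·0.6888) ≈ 0.1843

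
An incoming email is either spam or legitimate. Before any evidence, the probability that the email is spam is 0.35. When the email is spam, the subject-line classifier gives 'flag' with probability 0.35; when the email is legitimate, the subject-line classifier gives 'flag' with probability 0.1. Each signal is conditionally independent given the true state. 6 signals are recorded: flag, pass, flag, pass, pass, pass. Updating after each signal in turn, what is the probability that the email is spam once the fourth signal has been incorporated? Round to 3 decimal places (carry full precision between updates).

Apply Bayes' rule sequentially, carrying P(spam) forward.
After 'flag': P(spam) = 0.35·0.3500 / (0.35·0.3500 + 0.1·0.6500) ≈ 0.6533
After 'pass': P(spam) = 0.65·0.6533 / (0.65·0.6533 + 0.9·0.3467) ≈ 0.5765
After 'flag': P(spam) = 0.35·0.5765 / (0.35·0.5765 + 0.1·0.4235) ≈ 0.8265
After 'pass': P(spam) = 0.65·0.8265 / (0.65·0.8265 + 0.9·0.1735) ≈ 0.7748

0.775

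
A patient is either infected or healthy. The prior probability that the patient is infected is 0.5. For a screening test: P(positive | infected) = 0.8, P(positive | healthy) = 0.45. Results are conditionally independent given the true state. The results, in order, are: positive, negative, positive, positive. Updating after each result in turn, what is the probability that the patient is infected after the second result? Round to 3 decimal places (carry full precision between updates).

0.393

After 'positive': P(infected) = 0.8·0.5000 / (0.8·0.5000 + 0.45·0.5000) ≈ 0.6400
After 'negative': P(infected) = 0.2·0.6400 / (0.2·0.6400 + 0.55·0.3600) ≈ 0.3926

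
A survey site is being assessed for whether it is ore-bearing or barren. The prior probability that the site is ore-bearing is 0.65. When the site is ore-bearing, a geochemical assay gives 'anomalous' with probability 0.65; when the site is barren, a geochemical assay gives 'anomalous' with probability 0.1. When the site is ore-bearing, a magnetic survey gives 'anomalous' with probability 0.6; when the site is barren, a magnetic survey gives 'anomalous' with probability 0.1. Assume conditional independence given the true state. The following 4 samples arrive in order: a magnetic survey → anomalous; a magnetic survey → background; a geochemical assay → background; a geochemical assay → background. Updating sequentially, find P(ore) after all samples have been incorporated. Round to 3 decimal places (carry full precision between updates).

Each posterior becomes the prior for the next update.
After a magnetic survey='anomalous': P(ore) = 0.6·0.6500 / (0.6·0.6500 + 0.1·0.3500) ≈ 0.9176
After a magnetic survey='background': P(ore) = 0.4·0.9176 / (0.4·0.9176 + 0.9·0.0824) ≈ 0.8320
After a geochemical assay='background': P(ore) = 0.35·0.8320 / (0.35·0.8320 + 0.9·0.1680) ≈ 0.6582
After a geochemical assay='background': P(ore) = 0.35·0.6582 / (0.35·0.6582 + 0.9·0.3418) ≈ 0.4282

0.428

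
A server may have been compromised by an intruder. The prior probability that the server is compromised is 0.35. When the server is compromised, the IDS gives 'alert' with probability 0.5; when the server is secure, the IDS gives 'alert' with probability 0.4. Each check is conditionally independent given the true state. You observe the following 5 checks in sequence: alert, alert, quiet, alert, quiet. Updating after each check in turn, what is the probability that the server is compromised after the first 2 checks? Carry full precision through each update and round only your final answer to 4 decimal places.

0.4569

After 'alert': P(compromised) = 0.5·0.3500 / (0.5·0.3500 + 0.4·0.6500) ≈ 0.4023
After 'alert': P(compromised) = 0.5·0.4023 / (0.5·0.4023 + 0.4·0.5977) ≈ 0.4569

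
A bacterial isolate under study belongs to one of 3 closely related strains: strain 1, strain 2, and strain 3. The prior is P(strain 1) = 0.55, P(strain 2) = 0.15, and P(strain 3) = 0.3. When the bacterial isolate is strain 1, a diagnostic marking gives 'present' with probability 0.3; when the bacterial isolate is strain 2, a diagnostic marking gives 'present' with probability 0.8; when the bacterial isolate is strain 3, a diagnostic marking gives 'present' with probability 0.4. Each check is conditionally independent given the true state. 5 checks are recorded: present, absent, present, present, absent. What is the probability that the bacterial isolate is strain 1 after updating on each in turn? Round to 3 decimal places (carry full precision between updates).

Each posterior becomes the prior for the next update.
After 'present': normaliser = 0.3·0.5500 + 0.8·0.1500 + 0.4·0.3000; P(strain 1) ≈ 0.4074, P(strain 2) ≈ 0.2963, P(strain 3) ≈ 0.2963
After 'absent': normaliser = 0.7·0.4074 + 0.2·0.2963 + 0.6·0.2963; P(strain 1) ≈ 0.5461, P(strain 2) ≈ 0.1135, P(strain 3) ≈ 0.3404
After 'present': normaliser = 0.3·0.5461 + 0.8·0.1135 + 0.4·0.3404; P(strain 1) ≈ 0.4192, P(strain 2) ≈ 0.2323, P(strain 3) ≈ 0.3485
After 'present': normaliser = 0.3·0.4192 + 0.8·0.2323 + 0.4·0.3485; P(strain 1) ≈ 0.2789, P(strain 2) ≈ 0.4121, P(strain 3) ≈ 0.3091
After 'absent': normaliser = 0.7·0.2789 + 0.2·0.4121 + 0.6·0.3091; P(strain 1) ≈ 0.4216, P(strain 2) ≈ 0.1780, P(strain 3) ≈ 0.4005

0.422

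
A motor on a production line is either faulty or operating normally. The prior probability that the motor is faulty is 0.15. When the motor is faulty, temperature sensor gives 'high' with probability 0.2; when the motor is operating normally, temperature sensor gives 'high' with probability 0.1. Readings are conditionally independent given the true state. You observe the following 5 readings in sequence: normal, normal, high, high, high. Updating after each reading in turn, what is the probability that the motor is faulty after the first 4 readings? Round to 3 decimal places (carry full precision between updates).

0.358

Apply Bayes' rule sequentially, carrying P(faulty) forward.
After 'normal': P(faulty) = 0.8·0.1500 / (0.8·0.1500 + 0.9·0.8500) ≈ 0.1356
After 'normal': P(faulty) = 0.8·0.1356 / (0.8·0.1356 + 0.9·0.8644) ≈ 0.1224
After 'high': P(faulty) = 0.2·0.1224 / (0.2·0.1224 + 0.1·0.8776) ≈ 0.2181
After 'high': P(faulty) = 0.2·0.2181 / (0.2·0.2181 + 0.1·0.7819) ≈ 0.3580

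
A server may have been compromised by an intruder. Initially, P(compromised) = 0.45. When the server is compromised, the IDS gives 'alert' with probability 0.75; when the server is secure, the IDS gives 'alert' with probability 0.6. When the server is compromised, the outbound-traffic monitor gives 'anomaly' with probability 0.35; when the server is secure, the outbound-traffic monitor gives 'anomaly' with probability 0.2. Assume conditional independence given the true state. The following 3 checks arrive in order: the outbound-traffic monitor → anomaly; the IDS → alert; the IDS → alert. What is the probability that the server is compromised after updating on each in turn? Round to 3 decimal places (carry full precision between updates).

0.691

After the outbound-traffic monitor='anomaly': P(compromised) = 0.35·0.4500 / (0.35·0.4500 + 0.2·0.5500) ≈ 0.5888
After the IDS='alert': P(compromised) = 0.75·0.5888 / (0.75·0.5888 + 0.6·0.4112) ≈ 0.6415
After the IDS='alert': P(compromised) = 0.75·0.6415 / (0.75·0.6415 + 0.6·0.3585) ≈ 0.6911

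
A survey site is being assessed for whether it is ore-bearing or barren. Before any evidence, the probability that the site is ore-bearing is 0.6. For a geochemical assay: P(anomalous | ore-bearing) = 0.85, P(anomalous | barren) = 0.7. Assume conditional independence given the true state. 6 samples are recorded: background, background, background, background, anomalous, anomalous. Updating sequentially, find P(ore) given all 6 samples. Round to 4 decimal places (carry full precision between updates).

After 'background': P(ore) = 0.15·0.6000 / (0.15·0.6000 + 0.3·0.4000) ≈ 0.4286
After 'background': P(ore) = 0.15·0.4286 / (0.15·0.4286 + 0.3·0.5714) ≈ 0.2727
After 'background': P(ore) = 0.15·0.2727 / (0.15·0.2727 + 0.3·0.7273) ≈ 0.1579
After 'background': P(ore) = 0.15·0.1579 / (0.15·0.1579 + 0.3·0.8421) ≈ 0.0857
After 'anomalous': P(ore) = 0.85·0.0857 / (0.85·0.0857 + 0.7·0.9143) ≈ 0.1022
After 'anomalous': P(ore) = 0.85·0.1022 / (0.85·0.1022 + 0.7·0.8978) ≈ 0.1214

0.1214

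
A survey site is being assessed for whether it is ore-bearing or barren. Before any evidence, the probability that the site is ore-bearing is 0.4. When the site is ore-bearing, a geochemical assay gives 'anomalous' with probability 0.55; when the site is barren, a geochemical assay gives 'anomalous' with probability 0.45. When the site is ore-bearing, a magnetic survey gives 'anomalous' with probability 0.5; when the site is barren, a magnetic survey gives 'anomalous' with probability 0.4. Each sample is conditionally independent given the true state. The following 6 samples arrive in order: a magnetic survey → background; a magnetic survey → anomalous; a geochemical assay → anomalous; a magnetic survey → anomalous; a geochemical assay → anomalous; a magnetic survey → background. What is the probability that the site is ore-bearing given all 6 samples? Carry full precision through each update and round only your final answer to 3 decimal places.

Apply Bayes' rule sequentially, carrying P(ore) forward.
After a magnetic survey='background': P(ore) = 0.5·0.4000 / (0.5·0.4000 + 0.6·0.6000) ≈ 0.3571
After a magnetic survey='anomalous': P(ore) = 0.5·0.3571 / (0.5·0.3571 + 0.4·0.6429) ≈ 0.4098
After a geochemical assay='anomalous': P(ore) = 0.55·0.4098 / (0.55·0.4098 + 0.45·0.5902) ≈ 0.4591
After a magnetic survey='anomalous': P(ore) = 0.5·0.4591 / (0.5·0.4591 + 0.4·0.5409) ≈ 0.5148
After a geochemical assay='anomalous': P(ore) = 0.55·0.5148 / (0.55·0.5148 + 0.45·0.4852) ≈ 0.5646
After a magnetic survey='background': P(ore) = 0.5·0.5646 / (0.5·0.5646 + 0.6·0.4354) ≈ 0.5194

0.519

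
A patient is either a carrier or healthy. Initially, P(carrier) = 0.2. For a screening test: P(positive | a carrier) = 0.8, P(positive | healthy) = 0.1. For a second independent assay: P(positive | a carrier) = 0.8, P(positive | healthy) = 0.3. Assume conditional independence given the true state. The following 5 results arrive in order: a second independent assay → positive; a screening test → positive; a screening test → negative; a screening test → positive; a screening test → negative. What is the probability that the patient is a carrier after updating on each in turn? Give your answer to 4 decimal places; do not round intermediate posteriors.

After a second independent assay='positive': P(carrier) = 0.8·0.2000 / (0.8·0.2000 + 0.3·0.8000) ≈ 0.4000
After a screening test='positive': P(carrier) = 0.8·0.4000 / (0.8·0.4000 + 0.1·0.6000) ≈ 0.8421
After a screening test='negative': P(carrier) = 0.2·0.8421 / (0.2·0.8421 + 0.9·0.1579) ≈ 0.5424
After a screening test='positive': P(carrier) = 0.8·0.5424 / (0.8·0.5424 + 0.1·0.4576) ≈ 0.9046
After a screening test='negative': P(carrier) = 0.2·0.9046 / (0.2·0.9046 + 0.9·0.0954) ≈ 0.6781

0.6781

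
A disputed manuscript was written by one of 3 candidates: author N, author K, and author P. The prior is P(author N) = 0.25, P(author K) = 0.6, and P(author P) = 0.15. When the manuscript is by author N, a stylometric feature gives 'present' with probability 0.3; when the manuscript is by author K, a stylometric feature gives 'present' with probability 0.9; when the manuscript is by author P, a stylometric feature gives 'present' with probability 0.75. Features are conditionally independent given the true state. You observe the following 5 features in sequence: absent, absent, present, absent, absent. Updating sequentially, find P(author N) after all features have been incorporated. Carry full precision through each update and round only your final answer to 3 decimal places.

0.973

After 'absent': normaliser = 0.7·0.2500 + 0.1·0.6000 + 0.25·0.1500; P(author N) ≈ 0.6422, P(author K) ≈ 0.2202, P(author P) ≈ 0.1376
After 'absent': normaliser = 0.7·0.6422 + 0.1·0.2202 + 0.25·0.1376; P(author N) ≈ 0.8885, P(author K) ≈ 0.0435, P(author P) ≈ 0.0680
After 'present': normaliser = 0.3·0.8885 + 0.9·0.0435 + 0.75·0.0680; P(author N) ≈ 0.7472, P(author K) ≈ 0.1098, P(author P) ≈ 0.1430
After 'absent': normaliser = 0.7·0.7472 + 0.1·0.1098 + 0.25·0.1430; P(author N) ≈ 0.9180, P(author K) ≈ 0.0193, P(author P) ≈ 0.0627
After 'absent': normaliser = 0.7·0.9180 + 0.1·0.0193 + 0.25·0.0627; P(author N) ≈ 0.9733, P(author K) ≈ 0.0029, P(author P) ≈ 0.0238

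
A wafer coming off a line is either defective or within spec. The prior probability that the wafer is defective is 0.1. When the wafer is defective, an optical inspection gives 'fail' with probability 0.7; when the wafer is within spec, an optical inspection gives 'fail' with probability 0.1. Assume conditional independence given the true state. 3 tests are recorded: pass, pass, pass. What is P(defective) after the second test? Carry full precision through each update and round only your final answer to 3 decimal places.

0.012

After 'pass': P(defective) = 0.3·0.1000 / (0.3·0.1000 + 0.9·0.9000) ≈ 0.0357
After 'pass': P(defective) = 0.3·0.0357 / (0.3·0.0357 + 0.9·0.9643) ≈ 0.0122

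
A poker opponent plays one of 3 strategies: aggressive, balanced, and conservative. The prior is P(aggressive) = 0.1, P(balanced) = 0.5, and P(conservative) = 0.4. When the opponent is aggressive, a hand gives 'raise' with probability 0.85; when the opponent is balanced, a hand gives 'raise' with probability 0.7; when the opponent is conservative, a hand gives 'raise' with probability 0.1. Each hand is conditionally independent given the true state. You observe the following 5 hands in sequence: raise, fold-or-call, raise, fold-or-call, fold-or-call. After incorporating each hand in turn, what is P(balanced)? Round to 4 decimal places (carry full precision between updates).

After 'raise': normaliser = 0.85·0.1000 + 0.7·0.5000 + 0.1·0.4000; P(aggressive) ≈ 0.1789, P(balanced) ≈ 0.7368, P(conservative) ≈ 0.0842
After 'fold-or-call': normaliser = 0.15·0.1789 + 0.3·0.7368 + 0.9·0.0842; P(aggressive) ≈ 0.0829, P(balanced) ≈ 0.6829, P(conservative) ≈ 0.2341
After 'raise': normaliser = 0.85·0.0829 + 0.7·0.6829 + 0.1·0.2341; P(aggressive) ≈ 0.1232, P(balanced) ≈ 0.8358, P(conservative) ≈ 0.0409
After 'fold-or-call': normaliser = 0.15·0.1232 + 0.3·0.8358 + 0.9·0.0409; P(aggressive) ≈ 0.0604, P(balanced) ≈ 0.8192, P(conservative) ≈ 0.1204
After 'fold-or-call': normaliser = 0.15·0.0604 + 0.3·0.8192 + 0.9·0.1204; P(aggressive) ≈ 0.0249, P(balanced) ≈ 0.6767, P(conservative) ≈ 0.2983

0.6767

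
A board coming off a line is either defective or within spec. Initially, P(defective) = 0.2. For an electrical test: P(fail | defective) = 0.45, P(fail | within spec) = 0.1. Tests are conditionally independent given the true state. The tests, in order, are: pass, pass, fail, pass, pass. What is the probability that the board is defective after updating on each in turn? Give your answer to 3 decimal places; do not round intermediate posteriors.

After 'pass': P(defective) = 0.55·0.2000 / (0.55·0.2000 + 0.9·0.8000) ≈ 0.1325
After 'pass': P(defective) = 0.55·0.1325 / (0.55·0.1325 + 0.9·0.8675) ≈ 0.0854
After 'fail': P(defective) = 0.45·0.0854 / (0.45·0.0854 + 0.1·0.9146) ≈ 0.2958
After 'pass': P(defective) = 0.55·0.2958 / (0.55·0.2958 + 0.9·0.7042) ≈ 0.2043
After 'pass': P(defective) = 0.55·0.2043 / (0.55·0.2043 + 0.9·0.7957) ≈ 0.1356

0.136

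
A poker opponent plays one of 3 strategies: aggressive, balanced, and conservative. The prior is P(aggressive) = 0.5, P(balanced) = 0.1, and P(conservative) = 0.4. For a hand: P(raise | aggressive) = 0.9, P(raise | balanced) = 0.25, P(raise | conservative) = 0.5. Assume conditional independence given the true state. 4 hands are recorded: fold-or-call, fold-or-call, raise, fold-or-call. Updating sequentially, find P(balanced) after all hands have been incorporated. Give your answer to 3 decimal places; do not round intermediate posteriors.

0.293

After 'fold-or-call': normaliser = 0.1·0.5000 + 0.75·0.1000 + 0.5·0.4000; P(aggressive) ≈ 0.1538, P(balanced) ≈ 0.2308, P(conservative) ≈ 0.6154
After 'fold-or-call': normaliser = 0.1·0.1538 + 0.75·0.2308 + 0.5·0.6154; P(aggressive) ≈ 0.0310, P(balanced) ≈ 0.3488, P(conservative) ≈ 0.6202
After 'raise': normaliser = 0.9·0.0310 + 0.25·0.3488 + 0.5·0.6202; P(aggressive) ≈ 0.0656, P(balanced) ≈ 0.2051, P(conservative) ≈ 0.7293
After 'fold-or-call': normaliser = 0.1·0.0656 + 0.75·0.2051 + 0.5·0.7293; P(aggressive) ≈ 0.0125, P(balanced) ≈ 0.2930, P(conservative) ≈ 0.6945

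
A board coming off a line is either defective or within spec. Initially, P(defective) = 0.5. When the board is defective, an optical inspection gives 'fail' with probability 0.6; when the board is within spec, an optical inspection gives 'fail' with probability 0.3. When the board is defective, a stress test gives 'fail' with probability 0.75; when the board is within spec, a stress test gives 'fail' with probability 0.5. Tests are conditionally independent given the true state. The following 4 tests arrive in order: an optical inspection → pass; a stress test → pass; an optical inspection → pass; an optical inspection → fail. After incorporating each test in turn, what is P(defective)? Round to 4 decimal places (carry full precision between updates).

0.2462

Apply Bayes' rule sequentially, carrying P(defective) forward.
After an optical inspection='pass': P(defective) = 0.4·0.5000 / (0.4·0.5000 + 0.7·0.5000) ≈ 0.3636
After a stress test='pass': P(defective) = 0.25·0.3636 / (0.25·0.3636 + 0.5·0.6364) ≈ 0.2222
After an optical inspection='pass': P(defective) = 0.4·0.2222 / (0.4·0.2222 + 0.7·0.7778) ≈ 0.1404
After an optical inspection='fail': P(defective) = 0.6·0.1404 / (0.6·0.1404 + 0.3·0.8596) ≈ 0.2462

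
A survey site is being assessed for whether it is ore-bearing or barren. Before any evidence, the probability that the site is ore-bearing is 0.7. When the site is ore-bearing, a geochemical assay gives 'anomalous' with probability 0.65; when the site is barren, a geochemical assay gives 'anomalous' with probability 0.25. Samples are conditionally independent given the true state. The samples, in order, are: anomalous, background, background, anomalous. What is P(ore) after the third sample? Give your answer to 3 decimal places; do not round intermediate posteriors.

0.569

After 'anomalous': P(ore) = 0.65·0.7000 / (0.65·0.7000 + 0.25·0.3000) ≈ 0.8585
After 'background': P(ore) = 0.35·0.8585 / (0.35·0.8585 + 0.75·0.1415) ≈ 0.7390
After 'background': P(ore) = 0.35·0.7390 / (0.35·0.7390 + 0.75·0.2610) ≈ 0.5692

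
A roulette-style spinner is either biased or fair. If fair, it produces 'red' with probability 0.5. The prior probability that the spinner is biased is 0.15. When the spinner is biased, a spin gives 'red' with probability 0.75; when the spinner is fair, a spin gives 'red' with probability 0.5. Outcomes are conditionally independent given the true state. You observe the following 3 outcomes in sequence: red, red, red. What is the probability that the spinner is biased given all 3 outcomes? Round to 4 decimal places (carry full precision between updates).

Each posterior becomes the prior for the next update.
After 'red': P(biased) = 0.75·0.1500 / (0.75·0.1500 + 0.5·0.8500) ≈ 0.2093
After 'red': P(biased) = 0.75·0.2093 / (0.75·0.2093 + 0.5·0.7907) ≈ 0.2842
After 'red': P(biased) = 0.75·0.2842 / (0.75·0.2842 + 0.5·0.7158) ≈ 0.3733

0.3733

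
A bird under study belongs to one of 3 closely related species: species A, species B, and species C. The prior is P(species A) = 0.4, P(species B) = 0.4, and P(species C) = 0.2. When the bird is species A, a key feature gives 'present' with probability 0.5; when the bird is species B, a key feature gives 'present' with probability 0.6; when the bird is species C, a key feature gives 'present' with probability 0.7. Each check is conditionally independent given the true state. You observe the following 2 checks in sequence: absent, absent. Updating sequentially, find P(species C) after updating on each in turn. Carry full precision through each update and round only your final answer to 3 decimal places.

0.099

After 'absent': normaliser = 0.5·0.4000 + 0.4·0.4000 + 0.3·0.2000; P(species A) ≈ 0.4762, P(species B) ≈ 0.3810, P(species C) ≈ 0.1429
After 'absent': normaliser = 0.5·0.4762 + 0.4·0.3810 + 0.3·0.1429; P(species A) ≈ 0.5495, P(species B) ≈ 0.3516, P(species C) ≈ 0.0989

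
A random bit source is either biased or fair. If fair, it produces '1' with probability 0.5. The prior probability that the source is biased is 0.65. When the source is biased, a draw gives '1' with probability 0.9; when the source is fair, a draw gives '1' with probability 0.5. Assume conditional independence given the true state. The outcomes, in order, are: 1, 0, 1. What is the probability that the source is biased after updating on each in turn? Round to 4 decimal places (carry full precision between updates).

0.5462

Apply Bayes' rule sequentially, carrying P(biased) forward.
After '1': P(biased) = 0.9·0.6500 / (0.9·0.6500 + 0.5·0.3500) ≈ 0.7697
After '0': P(biased) = 0.1·0.7697 / (0.1·0.7697 + 0.5·0.2303) ≈ 0.4007
After '1': P(biased) = 0.9·0.4007 / (0.9·0.4007 + 0.5·0.5993) ≈ 0.5462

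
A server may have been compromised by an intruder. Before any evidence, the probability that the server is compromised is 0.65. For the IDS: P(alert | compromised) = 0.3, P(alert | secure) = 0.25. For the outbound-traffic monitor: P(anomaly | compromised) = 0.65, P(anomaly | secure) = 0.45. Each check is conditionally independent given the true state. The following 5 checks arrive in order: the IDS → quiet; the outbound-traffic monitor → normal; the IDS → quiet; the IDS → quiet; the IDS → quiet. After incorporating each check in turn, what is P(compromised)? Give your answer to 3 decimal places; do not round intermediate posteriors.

0.473

After the IDS='quiet': P(compromised) = 0.7·0.6500 / (0.7·0.6500 + 0.75·0.3500) ≈ 0.6341
After the outbound-traffic monitor='normal': P(compromised) = 0.35·0.6341 / (0.35·0.6341 + 0.55·0.3659) ≈ 0.5245
After the IDS='quiet': P(compromised) = 0.7·0.5245 / (0.7·0.5245 + 0.75·0.4755) ≈ 0.5073
After the IDS='quiet': P(compromised) = 0.7·0.5073 / (0.7·0.5073 + 0.75·0.4927) ≈ 0.4900
After the IDS='quiet': P(compromised) = 0.7·0.4900 / (0.7·0.4900 + 0.75·0.5100) ≈ 0.4728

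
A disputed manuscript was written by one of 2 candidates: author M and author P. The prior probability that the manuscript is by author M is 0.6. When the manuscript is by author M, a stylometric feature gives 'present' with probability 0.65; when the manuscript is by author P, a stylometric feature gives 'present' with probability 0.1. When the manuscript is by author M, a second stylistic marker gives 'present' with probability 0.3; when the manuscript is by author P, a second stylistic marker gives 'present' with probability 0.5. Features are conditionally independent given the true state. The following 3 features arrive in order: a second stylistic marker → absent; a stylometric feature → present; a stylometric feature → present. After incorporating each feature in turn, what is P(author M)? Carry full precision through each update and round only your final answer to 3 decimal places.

After a second stylistic marker='absent': P(author M) = 0.7·0.6000 / (0.7·0.6000 + 0.5·0.4000) ≈ 0.6774
After a stylometric feature='present': P(author M) = 0.65·0.6774 / (0.65·0.6774 + 0.1·0.3226) ≈ 0.9317
After a stylometric feature='present': P(author M) = 0.65·0.9317 / (0.65·0.9317 + 0.1·0.0683) ≈ 0.9889

0.989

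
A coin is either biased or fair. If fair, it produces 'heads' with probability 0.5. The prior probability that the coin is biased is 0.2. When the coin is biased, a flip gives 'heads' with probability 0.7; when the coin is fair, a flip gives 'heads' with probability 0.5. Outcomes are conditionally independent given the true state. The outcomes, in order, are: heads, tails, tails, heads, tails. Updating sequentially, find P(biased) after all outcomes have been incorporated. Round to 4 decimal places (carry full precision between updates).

After 'heads': P(biased) = 0.7·0.2000 / (0.7·0.2000 + 0.5·0.8000) ≈ 0.2593
After 'tails': P(biased) = 0.3·0.2593 / (0.3·0.2593 + 0.5·0.7407) ≈ 0.1736
After 'tails': P(biased) = 0.3·0.1736 / (0.3·0.1736 + 0.5·0.8264) ≈ 0.1119
After 'heads': P(biased) = 0.7·0.1119 / (0.7·0.1119 + 0.5·0.8881) ≈ 0.1499
After 'tails': P(biased) = 0.3·0.1499 / (0.3·0.1499 + 0.5·0.8501) ≈ 0.0957

0.0957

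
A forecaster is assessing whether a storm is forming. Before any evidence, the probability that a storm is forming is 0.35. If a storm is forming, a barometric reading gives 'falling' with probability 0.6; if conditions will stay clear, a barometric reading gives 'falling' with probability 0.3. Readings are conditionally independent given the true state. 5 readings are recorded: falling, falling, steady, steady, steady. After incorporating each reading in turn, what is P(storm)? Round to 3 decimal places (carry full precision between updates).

After 'falling': P(storm) = 0.6·0.3500 / (0.6·0.3500 + 0.3·0.6500) ≈ 0.5185
After 'falling': P(storm) = 0.6·0.5185 / (0.6·0.5185 + 0.3·0.4815) ≈ 0.6829
After 'steady': P(storm) = 0.4·0.6829 / (0.4·0.6829 + 0.7·0.3171) ≈ 0.5517
After 'steady': P(storm) = 0.4·0.5517 / (0.4·0.5517 + 0.7·0.4483) ≈ 0.4129
After 'steady': P(storm) = 0.4·0.4129 / (0.4·0.4129 + 0.7·0.5871) ≈ 0.2867

0.287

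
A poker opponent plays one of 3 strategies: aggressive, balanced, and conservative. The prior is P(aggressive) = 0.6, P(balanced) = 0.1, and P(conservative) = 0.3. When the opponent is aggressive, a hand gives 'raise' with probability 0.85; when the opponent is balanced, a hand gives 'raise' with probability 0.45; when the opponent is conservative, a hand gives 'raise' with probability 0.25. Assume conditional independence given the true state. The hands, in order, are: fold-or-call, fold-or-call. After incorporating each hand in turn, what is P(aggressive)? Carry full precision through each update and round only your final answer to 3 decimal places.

After 'fold-or-call': normaliser = 0.15·0.6000 + 0.55·0.1000 + 0.75·0.3000; P(aggressive) ≈ 0.2432, P(balanced) ≈ 0.1486, P(conservative) ≈ 0.6081
After 'fold-or-call': normaliser = 0.15·0.2432 + 0.55·0.1486 + 0.75·0.6081; P(aggressive) ≈ 0.0635, P(balanced) ≈ 0.1424, P(conservative) ≈ 0.7941

0.064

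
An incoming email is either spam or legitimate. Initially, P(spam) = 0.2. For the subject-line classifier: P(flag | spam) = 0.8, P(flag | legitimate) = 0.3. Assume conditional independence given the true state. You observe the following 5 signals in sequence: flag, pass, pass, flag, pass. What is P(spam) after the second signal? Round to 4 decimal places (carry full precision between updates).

After 'flag': P(spam) = 0.8·0.2000 / (0.8·0.2000 + 0.3·0.8000) ≈ 0.4000
After 'pass': P(spam) = 0.2·0.4000 / (0.2·0.4000 + 0.7·0.6000) ≈ 0.1600

0.1600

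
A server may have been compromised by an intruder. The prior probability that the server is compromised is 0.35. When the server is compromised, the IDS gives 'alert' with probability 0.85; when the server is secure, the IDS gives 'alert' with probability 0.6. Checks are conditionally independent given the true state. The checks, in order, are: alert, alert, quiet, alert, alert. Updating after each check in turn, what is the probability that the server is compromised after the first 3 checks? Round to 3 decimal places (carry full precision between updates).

0.288

Each posterior becomes the prior for the next update.
After 'alert': P(compromised) = 0.85·0.3500 / (0.85·0.3500 + 0.6·0.6500) ≈ 0.4327
After 'alert': P(compromised) = 0.85·0.4327 / (0.85·0.4327 + 0.6·0.5673) ≈ 0.5194
After 'quiet': P(compromised) = 0.15·0.5194 / (0.15·0.5194 + 0.4·0.4806) ≈ 0.2884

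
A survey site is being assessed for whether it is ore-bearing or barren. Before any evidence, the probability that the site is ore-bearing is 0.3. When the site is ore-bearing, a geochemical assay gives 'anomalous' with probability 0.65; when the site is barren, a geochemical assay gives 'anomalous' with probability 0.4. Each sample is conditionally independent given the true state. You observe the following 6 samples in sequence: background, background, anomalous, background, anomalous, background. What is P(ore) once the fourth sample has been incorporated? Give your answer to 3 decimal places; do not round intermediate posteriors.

0.121

After 'background': P(ore) = 0.35·0.3000 / (0.35·0.3000 + 0.6·0.7000) ≈ 0.2000
After 'background': P(ore) = 0.35·0.2000 / (0.35·0.2000 + 0.6·0.8000) ≈ 0.1273
After 'anomalous': P(ore) = 0.65·0.1273 / (0.65·0.1273 + 0.4·0.8727) ≈ 0.1916
After 'background': P(ore) = 0.35·0.1916 / (0.35·0.1916 + 0.6·0.8084) ≈ 0.1214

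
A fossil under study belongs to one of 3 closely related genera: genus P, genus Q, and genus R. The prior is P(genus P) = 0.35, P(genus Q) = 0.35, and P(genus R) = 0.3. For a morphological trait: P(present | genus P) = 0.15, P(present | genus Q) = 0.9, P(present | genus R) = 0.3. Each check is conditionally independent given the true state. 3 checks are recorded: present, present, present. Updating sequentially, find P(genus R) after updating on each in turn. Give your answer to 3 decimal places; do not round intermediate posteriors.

After 'present': normaliser = 0.15·0.3500 + 0.9·0.3500 + 0.3·0.3000; P(genus P) ≈ 0.1148, P(genus Q) ≈ 0.6885, P(genus R) ≈ 0.1967
After 'present': normaliser = 0.15·0.1148 + 0.9·0.6885 + 0.3·0.1967; P(genus P) ≈ 0.0247, P(genus Q) ≈ 0.8905, P(genus R) ≈ 0.0848
After 'present': normaliser = 0.15·0.0247 + 0.9·0.8905 + 0.3·0.0848; P(genus P) ≈ 0.0045, P(genus Q) ≈ 0.9649, P(genus R) ≈ 0.0306

0.031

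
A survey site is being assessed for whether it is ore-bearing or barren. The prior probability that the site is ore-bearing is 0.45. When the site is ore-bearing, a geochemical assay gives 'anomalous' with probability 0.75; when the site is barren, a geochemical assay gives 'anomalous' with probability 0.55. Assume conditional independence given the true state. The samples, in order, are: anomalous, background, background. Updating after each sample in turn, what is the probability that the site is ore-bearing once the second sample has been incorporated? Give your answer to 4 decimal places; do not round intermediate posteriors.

0.3827

Each posterior becomes the prior for the next update.
After 'anomalous': P(ore) = 0.75·0.4500 / (0.75·0.4500 + 0.55·0.5500) ≈ 0.5273
After 'background': P(ore) = 0.25·0.5273 / (0.25·0.5273 + 0.45·0.4727) ≈ 0.3827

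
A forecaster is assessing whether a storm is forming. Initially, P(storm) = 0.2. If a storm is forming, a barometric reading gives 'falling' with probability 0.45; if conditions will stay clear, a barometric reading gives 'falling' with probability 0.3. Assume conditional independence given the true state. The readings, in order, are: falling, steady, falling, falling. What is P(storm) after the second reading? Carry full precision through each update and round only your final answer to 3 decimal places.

Apply Bayes' rule sequentially, carrying P(storm) forward.
After 'falling': P(storm) = 0.45·0.2000 / (0.45·0.2000 + 0.3·0.8000) ≈ 0.2727
After 'steady': P(storm) = 0.55·0.2727 / (0.55·0.2727 + 0.7·0.7273) ≈ 0.2276

0.228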